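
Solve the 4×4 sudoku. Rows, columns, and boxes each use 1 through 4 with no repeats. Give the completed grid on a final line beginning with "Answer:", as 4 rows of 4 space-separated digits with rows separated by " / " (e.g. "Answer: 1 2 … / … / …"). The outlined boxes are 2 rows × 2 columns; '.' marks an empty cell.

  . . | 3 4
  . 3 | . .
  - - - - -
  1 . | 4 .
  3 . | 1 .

Step 1. [r3c2∈{2}] nothing but 2 survives at r3c2, so r3c2=2.
Step 2. [r2c3∈{2}] r2c3 has the single candidate 2, so r2c3=2.
Step 3. [r2c1∈{4}] only 4 remains possible at r2c1, so r2c1=4.
Step 4. [r4c2∈{4}] r4c2 is down to just 4, so r4c2=4.
Step 5. [r3c4∈{3}] r3c4 is down to just 3 ⇒ r3c4=3.
Step 6. [r4c4∈{2}] nothing but 2 survives at r4c4. So r4c4=2.
Step 7. [r1c1∈{2}] only 2 remains possible at r1c1. So r1c1=2.
Step 8. [r2c4∈{1}] nothing but 1 survives at r2c4. So r2c4=1.
Step 9. [r1c2∈{1}] r1c2's peers cover all but 1 ⇒ r1c2=1.

Answer: 2 1 3 4 / 4 3 2 1 / 1 2 4 3 / 3 4 1 2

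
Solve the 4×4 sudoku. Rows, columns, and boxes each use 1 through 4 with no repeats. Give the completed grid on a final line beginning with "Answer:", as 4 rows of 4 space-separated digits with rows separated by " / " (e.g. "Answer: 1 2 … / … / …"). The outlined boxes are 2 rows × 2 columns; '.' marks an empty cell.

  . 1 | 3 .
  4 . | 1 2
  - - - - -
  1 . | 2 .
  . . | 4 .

Step 1. [r4c1∈{2,3}] col 1 places 3 nowhere but r4c1. So r4c1=3.
Step 2. [r1c4∈{4}] r1c4 has the single candidate 4. So r1c4=4.
Step 3. [r4c2∈{2}] nothing but 2 survives at r4c2. So r4c2=2.
Step 4. [r3c2∈{4}] nothing but 4 survives at r3c2, so r3c2=4.
Step 5. [r2c2∈{3}] r2c2 is down to just 3 ⇒ r2c2=3.
Step 6. [r1c1∈{2}] nothing but 2 survives at r1c1 ⇒ r1c1=2.
Step 7. [r4c4∈{1}] r4c4's peers cover all but 1. So r4c4=1.
Step 8. [r3c4∈{3}] nothing but 3 survives at r3c4, so r3c4=3.

Answer: 2 1 3 4 / 4 3 1 2 / 1 4 2 3 / 3 2 4 1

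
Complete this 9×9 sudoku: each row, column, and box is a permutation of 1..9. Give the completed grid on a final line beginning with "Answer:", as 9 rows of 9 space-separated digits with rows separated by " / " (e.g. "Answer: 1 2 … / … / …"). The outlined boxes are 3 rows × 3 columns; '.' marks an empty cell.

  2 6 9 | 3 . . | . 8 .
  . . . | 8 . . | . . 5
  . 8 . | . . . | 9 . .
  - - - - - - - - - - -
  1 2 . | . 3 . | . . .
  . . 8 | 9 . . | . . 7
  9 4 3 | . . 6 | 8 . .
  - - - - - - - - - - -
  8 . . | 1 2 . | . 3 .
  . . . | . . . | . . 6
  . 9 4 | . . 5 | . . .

Step 1. [r4c3∈{5,6,7}] r4c3 is the only open cell in box 4 admitting 7 ⇒ r4c3=7.
Step 2. [r1c5∈{1,4,5,7}] in row 1, 5 fits only at r1c5 ⇒ r1c5=5.
Step 3. [r2c3∈{1}] nothing but 1 survives at r2c3, so r2c3=1.
Step 4. [r8c6∈{3,4,7,8,9}] across col 6, 3 lands solely at r8c6, so r8c6=3.
Step 5. [r5c7∈{1,2,3,4,5,6}] across row 5, 3 lands solely at r5c7 ⇒ r5c7=3.
Step 6. [r8c2∈{1,5,7}] col 2 places 1 nowhere but r8c2. So r8c2=1.
Step 7. [r9c1∈{3,6,7}] across row 9, 3 lands solely at r9c1. So r9c1=3.
Step 8. [r8c5∈{4,7,8,9}] r8c5 is the only open cell in row 8 admitting 8, so r8c5=8.
Step 9. [r8c8∈{2,4,5,7,9}] row 8 places 9 nowhere but r8c8. So r8c8=9.
Step 10. [r7c9∈{4}] r7c9 has the single candidate 4. So r7c9=4.
Step 11. [r1c9∈{1}] r1c9 is down to just 1, so r1c9=1.
Step 12. [r6c9∈{2}] r6c9's peers cover all but 2 ⇒ r6c9=2.
Step 13. [r3c4∈{2,4,6,7}] across col 4, 2 lands solely at r3c4, so r3c4=2.
Step 14. [r2c5∈{4,6,7,9}] col 5 places 9 nowhere but r2c5 ⇒ r2c5=9.
Step 15. [r3c5∈{1,4,6,7}] 6 has one home in box 2: r3c5 ⇒ r3c5=6.
Step 16. [r9c5∈{7}] r9c5 is down to just 7, so r9c5=7.
Step 17. [r5c5∈{1,4}] across col 5, 4 lands solely at r5c5 ⇒ r5c5=4.
Step 18. [r5c2∈{5}] nothing but 5 survives at r5c2, so r5c2=5.
Step 19. [r3c3∈{5}] r3c3's peers cover all but 5. So r3c3=5.
Step 20. [r7c2∈{7}] r7c2 has the single candidate 7, so r7c2=7.
Step 21. [r8c7∈{2,5,7}] 7 has one home in row 8: r8c7. So r8c7=7.
Step 22. [r1c7∈{4}] r1c7 is down to just 4, so r1c7=4.
Step 23. [r3c6∈{1,4,7}] row 3 places 1 nowhere but r3c6, so r3c6=1.
Step 24. [r5c8∈{1,6}] r5c8 is the only open cell in row 5 admitting 1 ⇒ r5c8=1.
Step 25. [r6c8∈{5}] r6c8's peers cover all but 5. So r6c8=5.
Step 26. [r9c8∈{2}] nothing but 2 survives at r9c8. So r9c8=2.
Step 27. [r3c1∈{4,7}] 4 has one home in row 3: r3c1 ⇒ r3c1=4.
Step 28. [r4c7∈{6}] r4c7's peers cover all but 6, so r4c7=6.
Step 29. [r2c1∈{7}] nothing but 7 survives at r2c1, so r2c1=7.
Step 30. [r3c9∈{3}] nothing but 3 survives at r3c9 ⇒ r3c9=3.
Step 31. [r8c1∈{5}] r8c1's peers cover all but 5. So r8c1=5.
Step 32. [r2c8∈{6}] r2c8 is down to just 6. So r2c8=6.
Step 33. [r2c7∈{2}] r2c7 is down to just 2 ⇒ r2c7=2.
Step 34. [r4c8∈{4}] only 4 remains possible at r4c8. So r4c8=4.
Step 35. [r8c4∈{4}] r8c4 has the single candidate 4. So r8c4=4.
Step 36. [r4c9∈{9}] only 9 remains possible at r4c9 ⇒ r4c9=9.
Step 37. [r4c6∈{8}] r4c6 has the single candidate 8. So r4c6=8.
Step 38. [r9c7∈{1}] r9c7's peers cover all but 1 ⇒ r9c7=1.
Step 39. [r3c8∈{7}] r3c8 has the single candidate 7, so r3c8=7.
Step 40. [r6c5∈{1}] only 1 remains possible at r6c5 ⇒ r6c5=1.
Step 41. [r4c4∈{5}] r4c4 has the single candidate 5 ⇒ r4c4=5.
Step 42. [r2c6∈{4}] only 4 remains possible at r2c6 ⇒ r2c6=4.
Step 43. [r6c4∈{7}] only 7 remains possible at r6c4 ⇒ r6c4=7.
Step 44. [r7c6∈{9}] r7c6 is down to just 9. So r7c6=9.
Step 45. [r1c6∈{7}] r1c6's peers cover all but 7, so r1c6=7.
Step 46. [r7c3∈{6}] only 6 remains possible at r7c3, so r7c3=6.
Step 47. [r7c7∈{5}] nothing but 5 survives at r7c7, so r7c7=5.
Step 48. [r9c4∈{6}] nothing but 6 survives at r9c4, so r9c4=6.
Step 49. [r5c1∈{6}] only 6 remains possible at r5c1 ⇒ r5c1=6.
Step 50. [r5c6∈{2}] nothing but 2 survives at r5c6, so r5c6=2.
Step 51. [r9c9∈{8}] nothing but 8 survives at r9c9 ⇒ r9c9=8.
Step 52. [r8c3∈{2}] r8c3's peers cover all but 2, so r8c3=2.
Step 53. [r2c2∈{3}] only 3 remains possible at r2c2, so r2c2=3.

Answer: 2 6 9 3 5 7 4 8 1 / 7 3 1 8 9 4 2 6 5 / 4 8 5 2 6 1 9 7 3 / 1 2 7 5 3 8 6 4 9 / 6 5 8 9 4 2 3 1 7 / 9 4 3 7 1 6 8 5 2 / 8 7 6 1 2 9 5 3 4 / 5 1 2 4 8 3 7 9 6 / 3 9 4 6 7 5 1 2 8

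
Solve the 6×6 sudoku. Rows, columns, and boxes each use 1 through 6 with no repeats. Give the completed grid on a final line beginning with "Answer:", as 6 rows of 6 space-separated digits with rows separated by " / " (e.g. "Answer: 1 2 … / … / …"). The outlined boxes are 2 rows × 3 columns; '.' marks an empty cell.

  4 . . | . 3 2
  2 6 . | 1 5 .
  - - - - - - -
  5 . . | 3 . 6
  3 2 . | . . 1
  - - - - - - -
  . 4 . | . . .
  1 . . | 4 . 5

Step 1. [r5c4∈{2,6}] r5c4 is the only open cell in col 4 admitting 2 ⇒ r5c4=2.
Step 2. [r4c3∈{4,6}] in row 4, 6 fits only at r4c3 ⇒ r4c3=6.
Step 3. [r3c2∈{1}] r3c2 has the single candidate 1, so r3c2=1.
Step 4. [r2c3∈{3}] only 3 remains possible at r2c3, so r2c3=3.
Step 5. [r6c5∈{6}] r6c5 has the single candidate 6. So r6c5=6.
Step 6. [r1c3∈{1,5}] r1c3 is the only open cell in row 1 admitting 1 ⇒ r1c3=1.
Step 7. [r3c5∈{2,4}] row 3 places 2 nowhere but r3c5 ⇒ r3c5=2.
Step 8. [r1c4∈{6}] only 6 remains possible at r1c4 ⇒ r1c4=6.
Step 9. [r4c5∈{4}] only 4 remains possible at r4c5. So r4c5=4.
Step 10. [r6c3∈{2}] r6c3 has the single candidate 2 ⇒ r6c3=2.
Step 11. [r1c2∈{5}] only 5 remains possible at r1c2, so r1c2=5.
Step 12. [r4c4∈{5}] r4c4 is down to just 5, so r4c4=5.
Step 13. [r3c3∈{4}] r3c3's peers cover all but 4, so r3c3=4.
Step 14. [r5c1∈{6}] r5c1's peers cover all but 6 ⇒ r5c1=6.
Step 15. [r2c6∈{4}] nothing but 4 survives at r2c6, so r2c6=4.
Step 16. [r6c2∈{3}] nothing but 3 survives at r6c2 ⇒ r6c2=3.
Step 17. [r5c5∈{1}] only 1 remains possible at r5c5, so r5c5=1.
Step 18. [r5c3∈{5}] r5c3's peers cover all but 5, so r5c3=5.
Step 19. [r5c6∈{3}] nothing but 3 survives at r5c6, so r5c6=3.

Answer: 4 5 1 6 3 2 / 2 6 3 1 5 4 / 5 1 4 3 2 6 / 3 2 6 5 4 1 / 6 4 5 2 1 3 / 1 3 2 4 6 5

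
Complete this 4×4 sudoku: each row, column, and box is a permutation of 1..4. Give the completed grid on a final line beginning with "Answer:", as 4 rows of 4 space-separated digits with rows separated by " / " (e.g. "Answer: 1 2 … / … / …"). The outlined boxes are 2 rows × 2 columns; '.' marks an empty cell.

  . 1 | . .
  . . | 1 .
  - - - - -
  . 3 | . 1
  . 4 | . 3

Step 1. [r3c1∈{2}] r3c1 has the single candidate 2, so r3c1=2.
Step 2. [r1c3∈{2,3,4}] in col 3, 3 fits only at r1c3. So r1c3=3.
Step 3. [r1c4∈{2,4}] r1c4 is the only open cell in row 1 admitting 2, so r1c4=2.
Step 4. [r1c1∈{4}] only 4 remains possible at r1c1, so r1c1=4.
Step 5. [r2c1∈{3}] r2c1's peers cover all but 3 ⇒ r2c1=3.
Step 6. [r4c3∈{2}] r4c3 has the single candidate 2. So r4c3=2.
Step 7. [r2c2∈{2}] r2c2 is down to just 2 ⇒ r2c2=2.
Step 8. [r3c3∈{4}] nothing but 4 survives at r3c3 ⇒ r3c3=4.
Step 9. [r4c1∈{1}] r4c1 is down to just 1, so r4c1=1.
Step 10. [r2c4∈{4}] nothing but 4 survives at r2c4. So r2c4=4.

Answer: 4 1 3 2 / 3 2 1 4 / 2 3 4 1 / 1 4 2 3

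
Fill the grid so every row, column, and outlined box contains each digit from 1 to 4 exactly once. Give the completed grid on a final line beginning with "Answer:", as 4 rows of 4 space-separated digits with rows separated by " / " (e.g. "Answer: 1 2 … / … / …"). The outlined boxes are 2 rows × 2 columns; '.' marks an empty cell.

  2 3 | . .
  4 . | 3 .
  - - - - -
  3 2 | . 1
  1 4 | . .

Step 1. [r2c4∈{2}] r2c4's peers cover all but 2, so r2c4=2.
Step 2. [r1c4∈{4}] only 4 remains possible at r1c4, so r1c4=4.
Step 3. [r2c2∈{1}] nothing but 1 survives at r2c2, so r2c2=1.
Step 4. [r3c3∈{4}] r3c3 has the single candidate 4, so r3c3=4.
Step 5. [r4c3∈{2}] only 2 remains possible at r4c3, so r4c3=2.
Step 6. [r1c3∈{1}] only 1 remains possible at r1c3. So r1c3=1.
Step 7. [r4c4∈{3}] nothing but 3 survives at r4c4. So r4c4=3.

Answer: 2 3 1 4 / 4 1 3 2 / 3 2 4 1 / 1 4 2 3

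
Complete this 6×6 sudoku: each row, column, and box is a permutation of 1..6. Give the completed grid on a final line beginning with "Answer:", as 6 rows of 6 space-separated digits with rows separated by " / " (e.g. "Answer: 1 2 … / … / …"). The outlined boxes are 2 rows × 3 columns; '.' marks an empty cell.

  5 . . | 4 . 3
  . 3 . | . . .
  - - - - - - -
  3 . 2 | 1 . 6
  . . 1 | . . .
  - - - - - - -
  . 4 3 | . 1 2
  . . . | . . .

Step 1. [r5c1∈{6}] nothing but 6 survives at r5c1, so r5c1=6.
Step 2. [r5c4∈{5}] nothing but 5 survives at r5c4, so r5c4=5.
Step 3. [r3c5∈{4,5}] in row 3, 4 fits only at r3c5. So r3c5=4.
Step 4. [r1c2∈{1,2,6}] 1 has one home in row 1: r1c2 ⇒ r1c2=1.
Step 5. [r1c5∈{2,6}] r1c5 is the only open cell in row 1 admitting 2 ⇒ r1c5=2.
Step 6. [r2c4∈{6}] only 6 remains possible at r2c4, so r2c4=6.
Step 7. [r4c6∈{5}] nothing but 5 survives at r4c6, so r4c6=5.
Step 8. [r6c4∈{3}] only 3 remains possible at r6c4. So r6c4=3.
Step 9. [r2c1∈{2,4}] 2 has one home in row 2: r2c1, so r2c1=2.
Step 10. [r3c2∈{5}] r3c2's peers cover all but 5 ⇒ r3c2=5.
Step 11. [r1c3∈{6}] nothing but 6 survives at r1c3, so r1c3=6.
Step 12. [r4c2∈{6}] r4c2's peers cover all but 6 ⇒ r4c2=6.
Step 13. [r6c2∈{2}] nothing but 2 survives at r6c2 ⇒ r6c2=2.
Step 14. [r2c3∈{4}] r2c3 has the single candidate 4, so r2c3=4.
Step 15. [r2c6∈{1}] r2c6 has the single candidate 1, so r2c6=1.
Step 16. [r6c1∈{1}] r6c1 has the single candidate 1 ⇒ r6c1=1.
Step 17. [r6c6∈{4}] r6c6 is down to just 4 ⇒ r6c6=4.
Step 18. [r4c5∈{3}] r4c5's peers cover all but 3. So r4c5=3.
Step 19. [r6c3∈{5}] r6c3's peers cover all but 5. So r6c3=5.
Step 20. [r4c4∈{2}] r4c4 has the single candidate 2 ⇒ r4c4=2.
Step 21. [r4c1∈{4}] r4c1's peers cover all but 4 ⇒ r4c1=4.
Step 22. [r6c5∈{6}] only 6 remains possible at r6c5 ⇒ r6c5=6.
Step 23. [r2c5∈{5}] only 5 remains possible at r2c5. So r2c5=5.

Answer: 5 1 6 4 2 3 / 2 3 4 6 5 1 / 3 5 2 1 4 6 / 4 6 1 2 3 5 / 6 4 3 5 1 2 / 1 2 5 3 6 4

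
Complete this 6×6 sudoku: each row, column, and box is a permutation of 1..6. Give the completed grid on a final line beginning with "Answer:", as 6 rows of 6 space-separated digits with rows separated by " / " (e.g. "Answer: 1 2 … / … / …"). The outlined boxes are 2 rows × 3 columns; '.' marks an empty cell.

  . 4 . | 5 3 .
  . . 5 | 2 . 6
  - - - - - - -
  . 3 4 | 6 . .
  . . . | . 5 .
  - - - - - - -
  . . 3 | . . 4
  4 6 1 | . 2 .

Step 1. [r3c5∈{1}] r3c5 is down to just 1 ⇒ r3c5=1.
Step 2. [r2c2∈{1}] r2c2 has the single candidate 1, so r2c2=1.
Step 3. [r4c2∈{2}] r4c2 has the single candidate 2. So r4c2=2.
Step 4. [r5c1∈{2,5}] 2 has one home in row 5: r5c1. So r5c1=2.
Step 5. [r4c3∈{6}] r4c3 is down to just 6. So r4c3=6.
Step 6. [r4c6∈{3}] r4c6 is down to just 3 ⇒ r4c6=3.
Step 7. [r5c4∈{1}] nothing but 1 survives at r5c4. So r5c4=1.
Step 8. [r4c1∈{1}] r4c1's peers cover all but 1, so r4c1=1.
Step 9. [r1c6∈{1}] r1c6's peers cover all but 1. So r1c6=1.
Step 10. [r2c1∈{3}] only 3 remains possible at r2c1, so r2c1=3.
Step 11. [r3c1∈{5}] r3c1 is down to just 5, so r3c1=5.
Step 12. [r6c4∈{3}] only 3 remains possible at r6c4, so r6c4=3.
Step 13. [r4c4∈{4}] only 4 remains possible at r4c4 ⇒ r4c4=4.
Step 14. [r3c6∈{2}] nothing but 2 survives at r3c6 ⇒ r3c6=2.
Step 15. [r1c3∈{2}] r1c3 is down to just 2 ⇒ r1c3=2.
Step 16. [r6c6∈{5}] r6c6's peers cover all but 5. So r6c6=5.
Step 17. [r5c2∈{5}] r5c2 is down to just 5 ⇒ r5c2=5.
Step 18. [r2c5∈{4}] nothing but 4 survives at r2c5 ⇒ r2c5=4.
Step 19. [r1c1∈{6}] nothing but 6 survives at r1c1. So r1c1=6.
Step 20. [r5c5∈{6}] r5c5's peers cover all but 6, so r5c5=6.

Answer: 6 4 2 5 3 1 / 3 1 5 2 4 6 / 5 3 4 6 1 2 / 1 2 6 4 5 3 / 2 5 3 1 6 4 / 4 6 1 3 2 5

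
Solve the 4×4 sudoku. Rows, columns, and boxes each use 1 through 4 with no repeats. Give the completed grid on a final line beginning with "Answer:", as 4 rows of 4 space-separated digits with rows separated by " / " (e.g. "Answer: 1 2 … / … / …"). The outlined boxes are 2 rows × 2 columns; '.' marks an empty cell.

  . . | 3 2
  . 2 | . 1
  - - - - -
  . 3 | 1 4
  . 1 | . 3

Step 1. [r4c1∈{2,4}] row 4 places 4 nowhere but r4c1. So r4c1=4.
Step 2. [r2c1∈{3}] only 3 remains possible at r2c1. So r2c1=3.
Step 3. [r3c1∈{2}] nothing but 2 survives at r3c1 ⇒ r3c1=2.
Step 4. [r1c1∈{1}] only 1 remains possible at r1c1 ⇒ r1c1=1.
Step 5. [r1c2∈{4}] r1c2 has the single candidate 4 ⇒ r1c2=4.
Step 6. [r4c3∈{2}] r4c3 has the single candidate 2, so r4c3=2.
Step 7. [r2c3∈{4}] nothing but 4 survives at r2c3 ⇒ r2c3=4.

Answer: 1 4 3 2 / 3 2 4 1 / 2 3 1 4 / 4 1 2 3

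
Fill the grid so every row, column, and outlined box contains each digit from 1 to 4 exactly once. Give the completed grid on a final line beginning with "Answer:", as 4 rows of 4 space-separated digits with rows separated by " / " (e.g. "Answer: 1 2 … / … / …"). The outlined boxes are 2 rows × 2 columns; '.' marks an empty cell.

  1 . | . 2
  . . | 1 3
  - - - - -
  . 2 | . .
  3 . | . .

Step 1. [r3c1∈{4}] only 4 remains possible at r3c1. So r3c1=4.
Step 2. [r1c3∈{4}] r1c3's peers cover all but 4 ⇒ r1c3=4.
Step 3. [r4c2∈{1}] r4c2's peers cover all but 1 ⇒ r4c2=1.
Step 4. [r4c3∈{2}] r4c3 has the single candidate 2 ⇒ r4c3=2.
Step 5. [r3c4∈{1}] r3c4 has the single candidate 1 ⇒ r3c4=1.
Step 6. [r3c3∈{3}] r3c3 has the single candidate 3. So r3c3=3.
Step 7. [r2c2∈{4}] nothing but 4 survives at r2c2 ⇒ r2c2=4.
Step 8. [r4c4∈{4}] nothing but 4 survives at r4c4 ⇒ r4c4=4.
Step 9. [r1c2∈{3}] r1c2 has the single candidate 3. So r1c2=3.
Step 10. [r2c1∈{2}] nothing but 2 survives at r2c1, so r2c1=2.

Answer: 1 3 4 2 / 2 4 1 3 / 4 2 3 1 / 3 1 2 4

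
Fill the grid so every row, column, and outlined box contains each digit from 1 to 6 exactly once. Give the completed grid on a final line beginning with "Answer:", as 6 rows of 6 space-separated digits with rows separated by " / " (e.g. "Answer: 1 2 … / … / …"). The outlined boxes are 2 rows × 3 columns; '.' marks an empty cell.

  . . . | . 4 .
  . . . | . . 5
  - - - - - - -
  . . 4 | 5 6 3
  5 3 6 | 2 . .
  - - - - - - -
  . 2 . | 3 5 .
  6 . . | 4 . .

Step 1. [r5c3∈{1}] r5c3 is down to just 1, so r5c3=1.
Step 2. [r2c5∈{1,2,3}] r2c5 is the only open cell in col 5 admitting 3. So r2c5=3.
Step 3. [r1c6∈{1,2,6}] 2 has one home in box 2: r1c6 ⇒ r1c6=2.
Step 4. [r3c2∈{1}] r3c2's peers cover all but 1 ⇒ r3c2=1.
Step 5. [r6c3∈{3,5}] row 6 places 3 nowhere but r6c3. So r6c3=3.
Step 6. [r2c2∈{4,6}] 4 has one home in col 2: r2c2 ⇒ r2c2=4.
Step 7. [r1c2∈{5,6}] across col 2, 6 lands solely at r1c2, so r1c2=6.
Step 8. [r6c6∈{1}] only 1 remains possible at r6c6, so r6c6=1.
Step 9. [r1c4∈{1}] r1c4 has the single candidate 1. So r1c4=1.
Step 10. [r2c1∈{1,2}] r2c1 is the only open cell in row 2 admitting 1. So r2c1=1.
Step 11. [r1c3∈{5}] nothing but 5 survives at r1c3 ⇒ r1c3=5.
Step 12. [r4c5∈{1}] nothing but 1 survives at r4c5. So r4c5=1.
Step 13. [r2c3∈{2}] only 2 remains possible at r2c3, so r2c3=2.
Step 14. [r5c1∈{4}] r5c1 is down to just 4. So r5c1=4.
Step 15. [r6c5∈{2}] r6c5 has the single candidate 2 ⇒ r6c5=2.
Step 16. [r6c2∈{5}] r6c2 has the single candidate 5, so r6c2=5.
Step 17. [r3c1∈{2}] only 2 remains possible at r3c1, so r3c1=2.
Step 18. [r2c4∈{6}] nothing but 6 survives at r2c4, so r2c4=6.
Step 19. [r1c1∈{3}] nothing but 3 survives at r1c1. So r1c1=3.
Step 20. [r4c6∈{4}] r4c6 is down to just 4. So r4c6=4.
Step 21. [r5c6∈{6}] only 6 remains possible at r5c6. So r5c6=6.

Answer: 3 6 5 1 4 2 / 1 4 2 6 3 5 / 2 1 4 5 6 3 / 5 3 6 2 1 4 / 4 2 1 3 5 6 / 6 5 3 4 2 1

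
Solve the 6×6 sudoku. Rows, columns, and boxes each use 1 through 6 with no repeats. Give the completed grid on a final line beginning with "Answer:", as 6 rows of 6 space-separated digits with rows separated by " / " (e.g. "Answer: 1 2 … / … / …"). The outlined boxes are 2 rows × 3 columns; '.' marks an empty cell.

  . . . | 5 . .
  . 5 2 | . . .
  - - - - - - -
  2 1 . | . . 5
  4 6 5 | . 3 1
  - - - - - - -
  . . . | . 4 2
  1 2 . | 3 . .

Step 1. [r6c6∈{6}] r6c6 has the single candidate 6, so r6c6=6.
Step 2. [r1c3∈{1,3,4,6}] 1 has one home in col 3: r1c3. So r1c3=1.
Step 3. [r5c2∈{3}] nothing but 3 survives at r5c2. So r5c2=3.
Step 4. [r3c5∈{6}] r3c5's peers cover all but 6, so r3c5=6.
Step 5. [r2c4∈{1,4,6}] 6 has one home in col 4: r2c4 ⇒ r2c4=6.
Step 6. [r2c1∈{3}] nothing but 3 survives at r2c1. So r2c1=3.
Step 7. [r2c6∈{4}] r2c6 has the single candidate 4. So r2c6=4.
Step 8. [r5c3∈{6}] only 6 remains possible at r5c3. So r5c3=6.
Step 9. [r1c5∈{2}] r1c5 has the single candidate 2 ⇒ r1c5=2.
Step 10. [r1c2∈{4}] only 4 remains possible at r1c2 ⇒ r1c2=4.
Step 11. [r3c3∈{3}] r3c3 is down to just 3, so r3c3=3.
Step 12. [r1c1∈{6}] nothing but 6 survives at r1c1 ⇒ r1c1=6.
Step 13. [r6c3∈{4}] r6c3 is down to just 4 ⇒ r6c3=4.
Step 14. [r1c6∈{3}] only 3 remains possible at r1c6, so r1c6=3.
Step 15. [r3c4∈{4}] r3c4's peers cover all but 4, so r3c4=4.
Step 16. [r4c4∈{2}] r4c4's peers cover all but 2 ⇒ r4c4=2.
Step 17. [r5c1∈{5}] nothing but 5 survives at r5c1 ⇒ r5c1=5.
Step 18. [r6c5∈{5}] r6c5 is down to just 5 ⇒ r6c5=5.
Step 19. [r5c4∈{1}] r5c4's peers cover all but 1. So r5c4=1.
Step 20. [r2c5∈{1}] r2c5's peers cover all but 1, so r2c5=1.

Answer: 6 4 1 5 2 3 / 3 5 2 6 1 4 / 2 1 3 4 6 5 / 4 6 5 2 3 1 / 5 3 6 1 4 2 / 1 2 4 3 5 6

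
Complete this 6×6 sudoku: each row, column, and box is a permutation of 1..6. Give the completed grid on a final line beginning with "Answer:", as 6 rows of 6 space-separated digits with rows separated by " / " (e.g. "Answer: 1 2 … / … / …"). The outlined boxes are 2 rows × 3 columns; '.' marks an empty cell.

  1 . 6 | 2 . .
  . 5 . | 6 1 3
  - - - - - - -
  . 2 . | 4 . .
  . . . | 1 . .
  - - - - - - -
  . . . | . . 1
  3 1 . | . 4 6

Step 1. [r3c6∈{5}] r3c6 is down to just 5, so r3c6=5.
Step 2. [r5c5∈{2,3,5}] r5c5 is the only open cell in box 6 admitting 2. So r5c5=2.
Step 3. [r3c1∈{6}] r3c1 has the single candidate 6. So r3c1=6.
Step 4. [r3c5∈{3}] r3c5 has the single candidate 3. So r3c5=3.
Step 5. [r4c3∈{3,4,5}] 3 has one home in col 3: r4c3. So r4c3=3.
Step 6. [r4c2∈{4}] nothing but 4 survives at r4c2, so r4c2=4.
Step 7. [r2c1∈{2,4}] across col 1, 2 lands solely at r2c1 ⇒ r2c1=2.
Step 8. [r6c4∈{5}] nothing but 5 survives at r6c4. So r6c4=5.
Step 9. [r5c1∈{4,5}] 4 has one home in col 1: r5c1. So r5c1=4.
Step 10. [r1c6∈{4}] r1c6 is down to just 4. So r1c6=4.
Step 11. [r6c3∈{2}] r6c3 has the single candidate 2 ⇒ r6c3=2.
Step 12. [r1c5∈{5}] r1c5's peers cover all but 5, so r1c5=5.
Step 13. [r5c3∈{5}] r5c3 has the single candidate 5. So r5c3=5.
Step 14. [r4c6∈{2}] only 2 remains possible at r4c6, so r4c6=2.
Step 15. [r4c5∈{6}] r4c5 has the single candidate 6 ⇒ r4c5=6.
Step 16. [r3c3∈{1}] nothing but 1 survives at r3c3, so r3c3=1.
Step 17. [r5c4∈{3}] r5c4 has the single candidate 3 ⇒ r5c4=3.
Step 18. [r5c2∈{6}] r5c2 is down to just 6, so r5c2=6.
Step 19. [r1c2∈{3}] r1c2 is down to just 3 ⇒ r1c2=3.
Step 20. [r4c1∈{5}] only 5 remains possible at r4c1 ⇒ r4c1=5.
Step 21. [r2c3∈{4}] r2c3's peers cover all but 4 ⇒ r2c3=4.

Answer: 1 3 6 2 5 4 / 2 5 4 6 1 3 / 6 2 1 4 3 5 / 5 4 3 1 6 2 / 4 6 5 3 2 1 / 3 1 2 5 4 6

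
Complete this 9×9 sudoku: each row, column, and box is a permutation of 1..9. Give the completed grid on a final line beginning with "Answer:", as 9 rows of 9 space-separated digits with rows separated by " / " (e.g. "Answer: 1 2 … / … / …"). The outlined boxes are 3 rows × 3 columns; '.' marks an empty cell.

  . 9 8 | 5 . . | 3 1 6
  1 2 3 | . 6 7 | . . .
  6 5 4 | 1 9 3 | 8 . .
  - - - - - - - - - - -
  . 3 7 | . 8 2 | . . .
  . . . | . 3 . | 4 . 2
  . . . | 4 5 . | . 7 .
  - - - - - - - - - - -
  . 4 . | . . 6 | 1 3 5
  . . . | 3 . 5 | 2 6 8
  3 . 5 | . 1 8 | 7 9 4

Step 1. [r7c4∈{2,7,9}] across box 8, 9 lands solely at r7c4, so r7c4=9.
Step 2. [r8c2∈{1,7}] in col 2, 7 fits only at r8c2 ⇒ r8c2=7.
Step 3. [r8c1∈{9}] r8c1's peers cover all but 9, so r8c1=9.
Step 4. [r4c8∈{5}] r4c8 is down to just 5 ⇒ r4c8=5.
Step 5. [r2c9∈{9}] r2c9 is down to just 9 ⇒ r2c9=9.
Step 6. [r7c3∈{2}] only 2 remains possible at r7c3, so r7c3=2.
Step 7. [r4c4∈{6}] only 6 remains possible at r4c4. So r4c4=6.
Step 8. [r6c7∈{6,9}] in col 7, 6 fits only at r6c7. So r6c7=6.
Step 9. [r5c3∈{1,6,9}] 6 has one home in col 3: r5c3, so r5c3=6.
Step 10. [r5c8∈{8}] r5c8 is down to just 8. So r5c8=8.
Step 11. [r5c2∈{1}] only 1 remains possible at r5c2, so r5c2=1.
Step 12. [r6c6∈{1,9}] r6c6 is the only open cell in col 6 admitting 1, so r6c6=1.
Step 13. [r1c6∈{4}] only 4 remains possible at r1c6 ⇒ r1c6=4.
Step 14. [r7c1∈{8}] only 8 remains possible at r7c1 ⇒ r7c1=8.
Step 15. [r5c6∈{9}] r5c6's peers cover all but 9 ⇒ r5c6=9.
Step 16. [r5c1∈{5}] only 5 remains possible at r5c1, so r5c1=5.
Step 17. [r4c1∈{4}] nothing but 4 survives at r4c1, so r4c1=4.
Step 18. [r5c4∈{7}] r5c4's peers cover all but 7, so r5c4=7.
Step 19. [r9c2∈{6}] r9c2's peers cover all but 6. So r9c2=6.
Step 20. [r2c8∈{4}] only 4 remains possible at r2c8, so r2c8=4.
Step 21. [r8c5∈{4}] r8c5 has the single candidate 4 ⇒ r8c5=4.
Step 22. [r2c4∈{8}] r2c4 has the single candidate 8. So r2c4=8.
Step 23. [r4c7∈{9}] r4c7's peers cover all but 9 ⇒ r4c7=9.
Step 24. [r3c8∈{2}] nothing but 2 survives at r3c8, so r3c8=2.
Step 25. [r7c5∈{7}] r7c5 has the single candidate 7. So r7c5=7.
Step 26. [r3c9∈{7}] nothing but 7 survives at r3c9. So r3c9=7.
Step 27. [r9c4∈{2}] r9c4's peers cover all but 2, so r9c4=2.
Step 28. [r6c1∈{2}] only 2 remains possible at r6c1 ⇒ r6c1=2.
Step 29. [r1c1∈{7}] r1c1 has the single candidate 7, so r1c1=7.
Step 30. [r2c7∈{5}] nothing but 5 survives at r2c7 ⇒ r2c7=5.
Step 31. [r1c5∈{2}] only 2 remains possible at r1c5. So r1c5=2.
Step 32. [r6c2∈{8}] nothing but 8 survives at r6c2 ⇒ r6c2=8.
Step 33. [r6c3∈{9}] r6c3 is down to just 9 ⇒ r6c3=9.
Step 34. [r6c9∈{3}] r6c9 has the single candidate 3. So r6c9=3.
Step 35. [r8c3∈{1}] nothing but 1 survives at r8c3, so r8c3=1.
Step 36. [r4c9∈{1}] r4c9 has the single candidate 1, so r4c9=1.

Answer: 7 9 8 5 2 4 3 1 6 / 1 2 3 8 6 7 5 4 9 / 6 5 4 1 9 3 8 2 7 / 4 3 7 6 8 2 9 5 1 / 5 1 6 7 3 9 4 8 2 / 2 8 9 4 5 1 6 7 3 / 8 4 2 9 7 6 1 3 5 / 9 7 1 3 4 5 2 6 8 / 3 6 5 2 1 8 7 9 4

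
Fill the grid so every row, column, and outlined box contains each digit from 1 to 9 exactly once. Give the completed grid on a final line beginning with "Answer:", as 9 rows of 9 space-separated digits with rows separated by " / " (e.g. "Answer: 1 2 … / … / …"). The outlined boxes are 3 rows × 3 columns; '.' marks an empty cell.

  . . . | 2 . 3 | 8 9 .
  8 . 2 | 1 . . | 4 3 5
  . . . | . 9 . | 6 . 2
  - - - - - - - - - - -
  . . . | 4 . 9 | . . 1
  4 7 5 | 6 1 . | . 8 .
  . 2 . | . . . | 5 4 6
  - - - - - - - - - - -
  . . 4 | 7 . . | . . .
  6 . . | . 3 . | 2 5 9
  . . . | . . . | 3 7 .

Step 1. [r8c4∈{8}] r8c4's peers cover all but 8. So r8c4=8.
Step 2. [r8c2∈{1}] r8c2's peers cover all but 1 ⇒ r8c2=1.
Step 3. [r4c5∈{2,5,7,8}] row 4 places 5 nowhere but r4c5 ⇒ r4c5=5.
Step 4. [r4c1∈{3}] r4c1 is down to just 3. So r4c1=3.
Step 5. [r9c6∈{1,2,4,5,6}] row 9 places 1 nowhere but r9c6 ⇒ r9c6=1.
Step 6. [r9c5∈{2,4,6}] r9c5 is the only open cell in row 9 admitting 6. So r9c5=6.
Step 7. [r3c6∈{4,5,7,8}] 8 has one home in row 3: r3c6, so r3c6=8.
Step 8. [r9c4∈{5,9}] col 4 places 9 nowhere but r9c4 ⇒ r9c4=9.
Step 9. [r9c3∈{8}] nothing but 8 survives at r9c3. So r9c3=8.
Step 10. [r9c2∈{5}] r9c2 has the single candidate 5. So r9c2=5.
Step 11. [r1c9∈{7}] r1c9's peers cover all but 7. So r1c9=7.
Step 12. [r3c3∈{1,3,7}] r3c3 is the only open cell in col 3 admitting 3. So r3c3=3.
Step 13. [r2c5∈{7}] r2c5's peers cover all but 7. So r2c5=7.
Step 14. [r1c1∈{1,5}] row 1 places 5 nowhere but r1c1 ⇒ r1c1=5.
Step 15. [r1c3∈{1,6}] in row 1, 1 fits only at r1c3 ⇒ r1c3=1.
Step 16. [r1c2∈{4,6}] row 1 places 6 nowhere but r1c2 ⇒ r1c2=6.
Step 17. [r7c5∈{2}] r7c5 has the single candidate 2 ⇒ r7c5=2.
Step 18. [r7c1∈{9}] only 9 remains possible at r7c1 ⇒ r7c1=9.
Step 19. [r7c8∈{1,6}] across row 7, 6 lands solely at r7c8 ⇒ r7c8=6.
Step 20. [r6c5∈{8}] r6c5 has the single candidate 8. So r6c5=8.
Step 21. [r1c5∈{4}] nothing but 4 survives at r1c5 ⇒ r1c5=4.
Step 22. [r5c9∈{3}] only 3 remains possible at r5c9, so r5c9=3.
Step 23. [r8c3∈{7}] nothing but 7 survives at r8c3, so r8c3=7.
Step 24. [r4c7∈{7}] r4c7 has the single candidate 7, so r4c7=7.
Step 25. [r6c6∈{7}] r6c6's peers cover all but 7 ⇒ r6c6=7.
Step 26. [r2c6∈{6}] nothing but 6 survives at r2c6. So r2c6=6.
Step 27. [r3c8∈{1}] r3c8 is down to just 1 ⇒ r3c8=1.
Step 28. [r3c1∈{7}] r3c1's peers cover all but 7, so r3c1=7.
Step 29. [r3c4∈{5}] r3c4 is down to just 5 ⇒ r3c4=5.
Step 30. [r7c9∈{8}] r7c9's peers cover all but 8. So r7c9=8.
Step 31. [r6c1∈{1}] nothing but 1 survives at r6c1. So r6c1=1.
Step 32. [r7c6∈{5}] only 5 remains possible at r7c6. So r7c6=5.
Step 33. [r9c9∈{4}] only 4 remains possible at r9c9 ⇒ r9c9=4.
Step 34. [r7c2∈{3}] nothing but 3 survives at r7c2 ⇒ r7c2=3.
Step 35. [r5c6∈{2}] r5c6's peers cover all but 2 ⇒ r5c6=2.
Step 36. [r2c2∈{9}] r2c2 is down to just 9, so r2c2=9.
Step 37. [r3c2∈{4}] nothing but 4 survives at r3c2, so r3c2=4.
Step 38. [r9c1∈{2}] only 2 remains possible at r9c1, so r9c1=2.
Step 39. [r5c7∈{9}] nothing but 9 survives at r5c7, so r5c7=9.
Step 40. [r4c2∈{8}] only 8 remains possible at r4c2 ⇒ r4c2=8.
Step 41. [r4c3∈{6}] r4c3 is down to just 6 ⇒ r4c3=6.
Step 42. [r7c7∈{1}] nothing but 1 survives at r7c7, so r7c7=1.
Step 43. [r6c3∈{9}] r6c3 has the single candidate 9 ⇒ r6c3=9.
Step 44. [r6c4∈{3}] only 3 remains possible at r6c4. So r6c4=3.
Step 45. [r4c8∈{2}] r4c8 has the single candidate 2. So r4c8=2.
Step 46. [r8c6∈{4}] r8c6 has the single candidate 4, so r8c6=4.

Answer: 5 6 1 2 4 3 8 9 7 / 8 9 2 1 7 6 4 3 5 / 7 4 3 5 9 8 6 1 2 / 3 8 6 4 5 9 7 2 1 / 4 7 5 6 1 2 9 8 3 / 1 2 9 3 8 7 5 4 6 / 9 3 4 7 2 5 1 6 8 / 6 1 7 8 3 4 2 5 9 / 2 5 8 9 6 1 3 7 4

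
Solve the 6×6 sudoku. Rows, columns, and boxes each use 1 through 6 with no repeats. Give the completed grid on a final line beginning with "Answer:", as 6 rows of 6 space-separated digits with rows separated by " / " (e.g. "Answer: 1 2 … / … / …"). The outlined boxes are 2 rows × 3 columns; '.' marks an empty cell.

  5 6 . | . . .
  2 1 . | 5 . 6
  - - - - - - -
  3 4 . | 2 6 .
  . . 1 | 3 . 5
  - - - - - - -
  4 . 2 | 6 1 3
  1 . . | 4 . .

Step 1. [r1c6∈{1,2,4}] col 6 places 4 nowhere but r1c6, so r1c6=4.
Step 2. [r6c5∈{2,5}] r6c5 is the only open cell in col 5 admitting 5. So r6c5=5.
Step 3. [r1c3∈{3}] r1c3 is down to just 3 ⇒ r1c3=3.
Step 4. [r5c2∈{5}] r5c2 has the single candidate 5 ⇒ r5c2=5.
Step 5. [r6c3∈{6}] r6c3 has the single candidate 6, so r6c3=6.
Step 6. [r4c2∈{2}] only 2 remains possible at r4c2 ⇒ r4c2=2.
Step 7. [r3c3∈{5}] nothing but 5 survives at r3c3, so r3c3=5.
Step 8. [r4c5∈{4}] r4c5's peers cover all but 4. So r4c5=4.
Step 9. [r3c6∈{1}] r3c6 is down to just 1, so r3c6=1.
Step 10. [r1c4∈{1}] r1c4 has the single candidate 1, so r1c4=1.
Step 11. [r1c5∈{2}] nothing but 2 survives at r1c5, so r1c5=2.
Step 12. [r4c1∈{6}] nothing but 6 survives at r4c1, so r4c1=6.
Step 13. [r2c5∈{3}] r2c5 is down to just 3, so r2c5=3.
Step 14. [r6c6∈{2}] r6c6 is down to just 2, so r6c6=2.
Step 15. [r6c2∈{3}] only 3 remains possible at r6c2, so r6c2=3.
Step 16. [r2c3∈{4}] only 4 remains possible at r2c3, so r2c3=4.

Answer: 5 6 3 1 2 4 / 2 1 4 5 3 6 / 3 4 5 2 6 1 / 6 2 1 3 4 5 / 4 5 2 6 1 3 / 1 3 6 4 5 2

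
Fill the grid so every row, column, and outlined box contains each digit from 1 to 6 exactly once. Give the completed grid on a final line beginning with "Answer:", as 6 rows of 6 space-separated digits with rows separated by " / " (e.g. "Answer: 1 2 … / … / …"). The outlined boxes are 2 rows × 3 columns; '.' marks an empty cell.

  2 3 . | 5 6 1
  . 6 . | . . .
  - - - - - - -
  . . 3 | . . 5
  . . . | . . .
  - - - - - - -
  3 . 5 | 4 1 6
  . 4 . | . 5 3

Step 1. [r6c4∈{2}] nothing but 2 survives at r6c4, so r6c4=2.
Step 2. [r4c3∈{1,2,4,6}] col 3 places 2 nowhere but r4c3 ⇒ r4c3=2.
Step 3. [r4c6∈{4}] r4c6's peers cover all but 4 ⇒ r4c6=4.
Step 4. [r2c5∈{2,3,4}] r2c5 is the only open cell in col 5 admitting 4, so r2c5=4.
Step 5. [r3c2∈{1}] r3c2 is down to just 1. So r3c2=1.
Step 6. [r2c3∈{1}] r2c3 is down to just 1 ⇒ r2c3=1.
Step 7. [r3c4∈{6}] r3c4 has the single candidate 6, so r3c4=6.
Step 8. [r4c1∈{5,6}] in row 4, 6 fits only at r4c1, so r4c1=6.
Step 9. [r4c5∈{3}] nothing but 3 survives at r4c5, so r4c5=3.
Step 10. [r2c6∈{2}] r2c6 is down to just 2, so r2c6=2.
Step 11. [r6c1∈{1}] only 1 remains possible at r6c1. So r6c1=1.
Step 12. [r2c1∈{5}] only 5 remains possible at r2c1. So r2c1=5.
Step 13. [r5c2∈{2}] r5c2 is down to just 2 ⇒ r5c2=2.
Step 14. [r3c5∈{2}] only 2 remains possible at r3c5. So r3c5=2.
Step 15. [r2c4∈{3}] r2c4 has the single candidate 3 ⇒ r2c4=3.
Step 16. [r4c2∈{5}] r4c2's peers cover all but 5. So r4c2=5.
Step 17. [r6c3∈{6}] r6c3 is down to just 6 ⇒ r6c3=6.
Step 18. [r3c1∈{4}] nothing but 4 survives at r3c1. So r3c1=4.
Step 19. [r4c4∈{1}] only 1 remains possible at r4c4. So r4c4=1.
Step 20. [r1c3∈{4}] r1c3's peers cover all but 4. So r1c3=4.

Answer: 2 3 4 5 6 1 / 5 6 1 3 4 2 / 4 1 3 6 2 5 / 6 5 2 1 3 4 / 3 2 5 4 1 6 / 1 4 6 2 5 3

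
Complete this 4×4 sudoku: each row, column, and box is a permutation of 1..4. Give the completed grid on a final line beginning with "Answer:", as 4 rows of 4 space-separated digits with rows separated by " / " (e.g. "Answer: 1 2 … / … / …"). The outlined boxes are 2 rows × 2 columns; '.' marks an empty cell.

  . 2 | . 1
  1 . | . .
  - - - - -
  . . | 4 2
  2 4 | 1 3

Step 1. [r2c2∈{3}] r2c2 has the single candidate 3, so r2c2=3.
Step 2. [r2c4∈{4}] r2c4 is down to just 4. So r2c4=4.
Step 3. [r1c1∈{4}] r1c1 is down to just 4, so r1c1=4.
Step 4. [r3c2∈{1}] r3c2 is down to just 1 ⇒ r3c2=1.
Step 5. [r1c3∈{3}] r1c3's peers cover all but 3. So r1c3=3.
Step 6. [r2c3∈{2}] r2c3 has the single candidate 2 ⇒ r2c3=2.
Step 7. [r3c1∈{3}] r3c1's peers cover all but 3 ⇒ r3c1=3.

Answer: 4 2 3 1 / 1 3 2 4 / 3 1 4 2 / 2 4 1 3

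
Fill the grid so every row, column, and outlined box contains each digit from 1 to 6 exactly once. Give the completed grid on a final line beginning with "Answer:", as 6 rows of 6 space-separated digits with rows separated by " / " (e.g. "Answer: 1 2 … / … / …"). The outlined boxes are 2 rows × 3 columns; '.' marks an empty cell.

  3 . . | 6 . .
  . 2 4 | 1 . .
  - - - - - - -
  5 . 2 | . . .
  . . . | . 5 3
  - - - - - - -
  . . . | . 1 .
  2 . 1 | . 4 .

Step 1. [r5c3∈{3,5,6}] 3 has one home in col 3: r5c3 ⇒ r5c3=3.
Step 2. [r4c1∈{1,4,6}] in col 1, 1 fits only at r4c1 ⇒ r4c1=1.
Step 3. [r3c4∈{4}] r3c4 has the single candidate 4 ⇒ r3c4=4.
Step 4. [r2c6∈{5}] r2c6 is down to just 5. So r2c6=5.
Step 5. [r6c6∈{6}] r6c6 is down to just 6 ⇒ r6c6=6.
Step 6. [r6c2∈{5}] r6c2 has the single candidate 5, so r6c2=5.
Step 7. [r5c6∈{2}] r5c6 is down to just 2, so r5c6=2.
Step 8. [r4c2∈{4,6}] 4 has one home in row 4: r4c2. So r4c2=4.
Step 9. [r5c2∈{6}] r5c2's peers cover all but 6 ⇒ r5c2=6.
Step 10. [r1c5∈{2}] r1c5's peers cover all but 2. So r1c5=2.
Step 11. [r1c6∈{4}] r1c6 has the single candidate 4 ⇒ r1c6=4.
Step 12. [r4c3∈{6}] r4c3's peers cover all but 6. So r4c3=6.
Step 13. [r1c3∈{5}] r1c3 is down to just 5, so r1c3=5.
Step 14. [r3c2∈{3}] r3c2's peers cover all but 3. So r3c2=3.
Step 15. [r4c4∈{2}] nothing but 2 survives at r4c4. So r4c4=2.
Step 16. [r2c5∈{3}] only 3 remains possible at r2c5, so r2c5=3.
Step 17. [r3c6∈{1}] only 1 remains possible at r3c6 ⇒ r3c6=1.
Step 18. [r5c4∈{5}] r5c4's peers cover all but 5. So r5c4=5.
Step 19. [r3c5∈{6}] r3c5 has the single candidate 6, so r3c5=6.
Step 20. [r6c4∈{3}] r6c4 has the single candidate 3, so r6c4=3.
Step 21. [r2c1∈{6}] r2c1's peers cover all but 6, so r2c1=6.
Step 22. [r5c1∈{4}] r5c1's peers cover all but 4 ⇒ r5c1=4.
Step 23. [r1c2∈{1}] only 1 remains possible at r1c2. So r1c2=1.

Answer: 3 1 5 6 2 4 / 6 2 4 1 3 5 / 5 3 2 4 6 1 / 1 4 6 2 5 3 / 4 6 3 5 1 2 / 2 5 1 3 4 6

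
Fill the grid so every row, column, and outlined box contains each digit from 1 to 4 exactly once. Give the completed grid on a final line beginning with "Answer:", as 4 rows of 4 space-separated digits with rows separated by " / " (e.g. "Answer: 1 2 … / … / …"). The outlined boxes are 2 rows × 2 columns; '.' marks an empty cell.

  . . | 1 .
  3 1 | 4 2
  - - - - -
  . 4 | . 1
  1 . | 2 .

Step 1. [r1c1∈{2,4}] 4 has one home in row 1: r1c1, so r1c1=4.
Step 2. [r3c3∈{3}] r3c3 is down to just 3. So r3c3=3.
Step 3. [r4c2∈{3}] only 3 remains possible at r4c2. So r4c2=3.
Step 4. [r1c4∈{3}] r1c4's peers cover all but 3. So r1c4=3.
Step 5. [r4c4∈{4}] only 4 remains possible at r4c4. So r4c4=4.
Step 6. [r3c1∈{2}] r3c1 is down to just 2 ⇒ r3c1=2.
Step 7. [r1c2∈{2}] only 2 remains possible at r1c2. So r1c2=2.

Answer: 4 2 1 3 / 3 1 4 2 / 2 4 3 1 / 1 3 2 4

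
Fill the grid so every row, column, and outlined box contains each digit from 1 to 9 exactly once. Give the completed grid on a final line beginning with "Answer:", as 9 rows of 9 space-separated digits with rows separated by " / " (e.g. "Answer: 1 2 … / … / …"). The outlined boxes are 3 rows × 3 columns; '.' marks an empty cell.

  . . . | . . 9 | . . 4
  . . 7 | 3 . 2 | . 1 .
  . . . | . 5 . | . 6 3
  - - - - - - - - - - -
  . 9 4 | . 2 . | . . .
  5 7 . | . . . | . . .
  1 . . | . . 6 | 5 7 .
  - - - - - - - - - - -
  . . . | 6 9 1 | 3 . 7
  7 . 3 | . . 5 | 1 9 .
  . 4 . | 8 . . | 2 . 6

Step 1. [r5c7∈{4,6,8,9}] in col 7, 4 fits only at r5c7, so r5c7=4.
Step 2. [r1c8∈{2,5,8}] 2 has one home in box 3: r1c8. So r1c8=2.
Step 3. [r8c9∈{8}] r8c9 is down to just 8, so r8c9=8.
Step 4. [r3c6∈{4,7,8}] col 6 places 4 nowhere but r3c6 ⇒ r3c6=4.
Step 5. [r5c3∈{2,6,8}] across row 5, 6 lands solely at r5c3 ⇒ r5c3=6.
Step 6. [r9c3∈{1,5,9}] r9c3 is the only open cell in row 9 admitting 1 ⇒ r9c3=1.
Step 7. [r3c3∈{2,8,9}] in col 3, 9 fits only at r3c3. So r3c3=9.
Step 8. [r5c9∈{1,2,9}] across row 5, 2 lands solely at r5c9, so r5c9=2.
Step 9. [r8c2∈{2,6}] 6 has one home in row 8: r8c2. So r8c2=6.
Step 10. [r2c7∈{8,9}] across col 7, 9 lands solely at r2c7, so r2c7=9.
Step 11. [r5c4∈{1,9}] 9 has one home in row 5: r5c4. So r5c4=9.
Step 12. [r5c5∈{1,3,8}] across row 5, 1 lands solely at r5c5, so r5c5=1.
Step 13. [r2c1∈{4,6,8}] across row 2, 4 lands solely at r2c1 ⇒ r2c1=4.
Step 14. [r1c1∈{3,6,8}] 6 has one home in col 1: r1c1 ⇒ r1c1=6.
Step 15. [r1c2∈{1,3,5,8}] in row 1, 3 fits only at r1c2 ⇒ r1c2=3.
Step 16. [r6c5∈{3,4,8}] 3 has one home in row 6: r6c5 ⇒ r6c5=3.
Step 17. [r3c2∈{1,2,8}] in col 2, 1 fits only at r3c2, so r3c2=1.
Step 18. [r3c4∈{7}] nothing but 7 survives at r3c4 ⇒ r3c4=7.
Step 19. [r1c5∈{8}] only 8 remains possible at r1c5. So r1c5=8.
Step 20. [r2c2∈{5,8}] r2c2 is the only open cell in row 2 admitting 8, so r2c2=8.
Step 21. [r7c2∈{2,5}] in col 2, 5 fits only at r7c2. So r7c2=5.
Step 22. [r6c3∈{2,8}] in row 6, 8 fits only at r6c3 ⇒ r6c3=8.
Step 23. [r5c6∈{8}] r5c6 has the single candidate 8. So r5c6=8.
Step 24. [r4c8∈{3,8}] col 8 places 8 nowhere but r4c8 ⇒ r4c8=8.
Step 25. [r8c4∈{2,4}] row 8 places 2 nowhere but r8c4 ⇒ r8c4=2.
Step 26. [r3c1∈{2}] only 2 remains possible at r3c1 ⇒ r3c1=2.
Step 27. [r9c5∈{7}] r9c5 has the single candidate 7, so r9c5=7.
Step 28. [r1c4∈{1}] only 1 remains possible at r1c4, so r1c4=1.
Step 29. [r3c7∈{8}] r3c7 is down to just 8. So r3c7=8.
Step 30. [r7c1∈{8}] r7c1's peers cover all but 8 ⇒ r7c1=8.
Step 31. [r1c7∈{7}] only 7 remains possible at r1c7 ⇒ r1c7=7.
Step 32. [r2c5∈{6}] r2c5 is down to just 6 ⇒ r2c5=6.
Step 33. [r9c8∈{5}] r9c8 is down to just 5 ⇒ r9c8=5.
Step 34. [r8c5∈{4}] only 4 remains possible at r8c5 ⇒ r8c5=4.
Step 35. [r2c9∈{5}] r2c9's peers cover all but 5 ⇒ r2c9=5.
Step 36. [r6c2∈{2}] nothing but 2 survives at r6c2. So r6c2=2.
Step 37. [r9c6∈{3}] only 3 remains possible at r9c6, so r9c6=3.
Step 38. [r6c4∈{4}] nothing but 4 survives at r6c4. So r6c4=4.
Step 39. [r7c3∈{2}] r7c3 is down to just 2 ⇒ r7c3=2.
Step 40. [r6c9∈{9}] nothing but 9 survives at r6c9 ⇒ r6c9=9.
Step 41. [r1c3∈{5}] only 5 remains possible at r1c3, so r1c3=5.
Step 42. [r4c4∈{5}] r4c4's peers cover all but 5. So r4c4=5.
Step 43. [r4c1∈{3}] nothing but 3 survives at r4c1, so r4c1=3.
Step 44. [r4c9∈{1}] nothing but 1 survives at r4c9, so r4c9=1.
Step 45. [r5c8∈{3}] r5c8 is down to just 3, so r5c8=3.
Step 46. [r4c6∈{7}] r4c6 is down to just 7. So r4c6=7.
Step 47. [r9c1∈{9}] r9c1's peers cover all but 9. So r9c1=9.
Step 48. [r7c8∈{4}] only 4 remains possible at r7c8. So r7c8=4.
Step 49. [r4c7∈{6}] r4c7 has the single candidate 6, so r4c7=6.

Answer: 6 3 5 1 8 9 7 2 4 / 4 8 7 3 6 2 9 1 5 / 2 1 9 7 5 4 8 6 3 / 3 9 4 5 2 7 6 8 1 / 5 7 6 9 1 8 4 3 2 / 1 2 8 4 3 6 5 7 9 / 8 5 2 6 9 1 3 4 7 / 7 6 3 2 4 5 1 9 8 / 9 4 1 8 7 3 2 5 6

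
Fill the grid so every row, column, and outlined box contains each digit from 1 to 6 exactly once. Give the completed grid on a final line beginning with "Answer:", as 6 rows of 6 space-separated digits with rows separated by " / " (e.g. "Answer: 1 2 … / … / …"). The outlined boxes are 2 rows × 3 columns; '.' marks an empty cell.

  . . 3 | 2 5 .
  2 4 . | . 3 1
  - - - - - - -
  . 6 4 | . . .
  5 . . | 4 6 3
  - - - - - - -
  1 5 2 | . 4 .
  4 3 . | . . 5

Step 1. [r2c4∈{6}] r2c4 has the single candidate 6. So r2c4=6.
Step 2. [r6c4∈{1}] nothing but 1 survives at r6c4 ⇒ r6c4=1.
Step 3. [r1c2∈{1}] r1c2's peers cover all but 1. So r1c2=1.
Step 4. [r3c5∈{1,2}] r3c5 is the only open cell in row 3 admitting 1, so r3c5=1.
Step 5. [r2c3∈{5}] only 5 remains possible at r2c3 ⇒ r2c3=5.
Step 6. [r3c6∈{2}] r3c6 is down to just 2, so r3c6=2.
Step 7. [r4c3∈{1}] only 1 remains possible at r4c3, so r4c3=1.
Step 8. [r1c1∈{6}] r1c1 is down to just 6 ⇒ r1c1=6.
Step 9. [r3c1∈{3}] r3c1 has the single candidate 3, so r3c1=3.
Step 10. [r5c6∈{6}] only 6 remains possible at r5c6, so r5c6=6.
Step 11. [r5c4∈{3}] r5c4's peers cover all but 3, so r5c4=3.
Step 12. [r6c5∈{2}] only 2 remains possible at r6c5 ⇒ r6c5=2.
Step 13. [r3c4∈{5}] only 5 remains possible at r3c4 ⇒ r3c4=5.
Step 14. [r6c3∈{6}] r6c3 is down to just 6, so r6c3=6.
Step 15. [r1c6∈{4}] nothing but 4 survives at r1c6. So r1c6=4.
Step 16. [r4c2∈{2}] r4c2 has the single candidate 2, so r4c2=2.

Answer: 6 1 3 2 5 4 / 2 4 5 6 3 1 / 3 6 4 5 1 2 / 5 2 1 4 6 3 / 1 5 2 3 4 6 / 4 3 6 1 2 5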